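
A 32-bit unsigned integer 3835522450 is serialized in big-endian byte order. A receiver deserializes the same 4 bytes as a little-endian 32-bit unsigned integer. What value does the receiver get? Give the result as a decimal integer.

3835522450 in 32-bit hexadecimal is 0xE49D6D92.
Stored big-endian, the bytes at ascending addresses are E4 9D 6D 92.
Read back as little-endian, the first byte is least significant, giving 0x926D9DE4.
0x926D9DE4 = 2456657380.

2456657380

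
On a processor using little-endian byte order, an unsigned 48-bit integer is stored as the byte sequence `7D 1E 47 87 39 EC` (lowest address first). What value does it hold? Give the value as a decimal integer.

Little-endian: lowest address holds the least-significant byte.
Reassemble most-significant byte first: EC 39 87 47 1E 7D → 0xEC3987471E7D.
0xEC3987471E7D = 259731826876029.

259731826876029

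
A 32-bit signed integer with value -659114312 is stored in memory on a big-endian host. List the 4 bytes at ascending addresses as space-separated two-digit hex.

D8 B6 B6 B8

Two's complement of -659114312 in 32 bits: 659114312 = 0x27494948; invert → 0xD8B6B6B7; add 1 → 0xD8B6B6B8.
Split into bytes (most-significant first): D8 B6 B6 B8.
Big-endian: lowest address holds the most-significant byte.
So the memory order matches the most-significant-first order: D8 B6 B6 B8.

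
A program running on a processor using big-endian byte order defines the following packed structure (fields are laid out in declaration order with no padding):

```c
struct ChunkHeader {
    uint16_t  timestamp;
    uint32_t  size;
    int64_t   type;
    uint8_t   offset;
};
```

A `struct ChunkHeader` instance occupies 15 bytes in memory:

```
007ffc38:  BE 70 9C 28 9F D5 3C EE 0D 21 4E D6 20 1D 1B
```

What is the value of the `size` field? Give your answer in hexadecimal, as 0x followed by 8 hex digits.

`size` follows `timestamp` (2 bytes), so it starts at byte offset 2 and occupies 4 bytes.
Bytes at offsets 2..5: 9C 28 9F D5.
Big-endian: lowest address holds the most-significant byte.
The bytes are already most-significant first: 0x9C289FD5.

0x9C289FD5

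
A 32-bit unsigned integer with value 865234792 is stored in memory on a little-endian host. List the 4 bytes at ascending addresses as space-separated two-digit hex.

865234792 in hexadecimal, padded to 32 bits, is 0x33926F68.
Split into bytes (most-significant first): 33 92 6F 68.
In little-endian order the low byte comes first in memory.
So at ascending addresses the bytes are 68 6F 92 33.

68 6F 92 33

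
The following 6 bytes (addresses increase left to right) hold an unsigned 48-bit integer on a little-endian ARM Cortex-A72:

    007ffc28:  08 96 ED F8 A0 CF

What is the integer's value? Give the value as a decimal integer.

228290278037000

In little-endian order the low byte comes first in memory.
Reassemble most-significant byte first: CF A0 F8 ED 96 08 → 0xCFA0F8ED9608.
0xCFA0F8ED9608 = 228290278037000.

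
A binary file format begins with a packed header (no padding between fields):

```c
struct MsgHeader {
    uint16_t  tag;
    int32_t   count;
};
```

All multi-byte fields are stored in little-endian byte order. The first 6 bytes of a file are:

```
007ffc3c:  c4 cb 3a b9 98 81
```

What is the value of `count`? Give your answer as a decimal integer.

`count` follows `tag` (2 bytes), so it starts at byte offset 2 and occupies 4 bytes.
Bytes at offsets 2..5: 3A B9 98 81.
In little-endian order the low byte comes first in memory.
Reassemble most-significant byte first: 81 98 B9 3A → 0x8198B93A.
Top bit is set, so as a signed 32-bit value this is 0x8198B93A − 2^32 = -2120697542.

-2120697542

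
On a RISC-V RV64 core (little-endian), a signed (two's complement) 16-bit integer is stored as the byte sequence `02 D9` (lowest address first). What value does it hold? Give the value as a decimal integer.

In little-endian order the low byte comes first in memory.
Reassemble most-significant byte first: D9 02 → 0xD902.
Top bit is set, so as a signed 16-bit value this is 0xD902 − 2^16 = -9982.

-9982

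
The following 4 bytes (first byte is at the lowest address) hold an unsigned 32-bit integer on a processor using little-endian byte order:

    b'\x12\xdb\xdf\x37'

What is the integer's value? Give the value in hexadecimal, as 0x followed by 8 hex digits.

Little-endian: lowest address holds the least-significant byte.
Reassemble most-significant byte first: 37 DF DB 12 → 0x37DFDB12.

0x37DFDB12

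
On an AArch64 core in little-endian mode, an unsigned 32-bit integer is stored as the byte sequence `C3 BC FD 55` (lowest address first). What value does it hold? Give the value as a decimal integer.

Little-endian stores the least-significant byte at the lowest address.
Reassemble most-significant byte first: 55 FD BC C3 → 0x55FDBCC3.
0x55FDBCC3 = 1442692291.

1442692291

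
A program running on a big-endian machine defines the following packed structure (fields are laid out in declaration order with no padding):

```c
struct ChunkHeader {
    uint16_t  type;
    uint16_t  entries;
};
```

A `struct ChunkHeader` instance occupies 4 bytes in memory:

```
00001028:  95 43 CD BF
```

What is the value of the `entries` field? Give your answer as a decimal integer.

`entries` follows `type` (2 bytes), so it starts at byte offset 2 and occupies 2 bytes.
Bytes at offsets 2..3: CD BF.
In big-endian order the high byte comes first in memory.
The bytes are already most-significant first: 0xCDBF.
0xCDBF = 52671.

52671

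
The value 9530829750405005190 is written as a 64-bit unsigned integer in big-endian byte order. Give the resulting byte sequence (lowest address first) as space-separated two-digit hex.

9530829750405005190 in hexadecimal, padded to 64 bits, is 0x84444F29579D7F86.
Split into bytes (most-significant first): 84 44 4F 29 57 9D 7F 86.
In big-endian order the high byte comes first in memory.
So the memory order matches the most-significant-first order: 84 44 4F 29 57 9D 7F 86.

84 44 4F 29 57 9D 7F 86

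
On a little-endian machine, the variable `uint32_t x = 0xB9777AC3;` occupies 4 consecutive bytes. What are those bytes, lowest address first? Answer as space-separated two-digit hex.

Split into bytes (most-significant first): B9 77 7A C3.
Little-endian stores the least-significant byte at the lowest address.
So at ascending addresses the bytes are C3 7A 77 B9.

C3 7A 77 B9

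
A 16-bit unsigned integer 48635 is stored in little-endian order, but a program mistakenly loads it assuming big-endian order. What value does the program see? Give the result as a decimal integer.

64445

48635 in 16-bit hexadecimal is 0xBDFB.
Stored little-endian, the bytes at ascending addresses are FB BD.
Read back as big-endian, the last byte is least significant, giving 0xFBBD.
0xFBBD = 64445.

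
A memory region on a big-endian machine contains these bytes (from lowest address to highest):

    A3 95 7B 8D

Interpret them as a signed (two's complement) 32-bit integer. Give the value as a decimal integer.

In big-endian order the high byte comes first in memory.
The bytes are already most-significant first: 0xA3957B8D.
Top bit is set, so as a signed 32-bit value this is 0xA3957B8D − 2^32 = -1550484595.

-1550484595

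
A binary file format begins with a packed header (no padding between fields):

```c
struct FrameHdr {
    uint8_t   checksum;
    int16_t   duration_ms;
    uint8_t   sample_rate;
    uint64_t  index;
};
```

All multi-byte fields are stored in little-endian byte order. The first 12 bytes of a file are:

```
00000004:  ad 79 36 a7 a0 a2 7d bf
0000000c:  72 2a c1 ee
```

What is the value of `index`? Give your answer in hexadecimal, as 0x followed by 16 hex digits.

`index` follows `checksum` (1 B), `duration_ms` (2 B), `sample_rate` (1 B), so it starts at offset 1 + 2 + 1 = 4 and occupies 8 bytes.
Bytes at offsets 4..11: A0 A2 7D BF 72 2A C1 EE.
Little-endian stores the least-significant byte at the lowest address.
Reassemble most-significant byte first: EE C1 2A 72 BF 7D A2 A0 → 0xEEC12A72BF7DA2A0.

0xEEC12A72BF7DA2A0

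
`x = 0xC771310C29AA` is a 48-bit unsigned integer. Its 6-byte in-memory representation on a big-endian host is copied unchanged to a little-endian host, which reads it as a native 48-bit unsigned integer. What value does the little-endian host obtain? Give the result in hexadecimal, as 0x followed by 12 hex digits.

Stored big-endian, the bytes at ascending addresses are C7 71 31 0C 29 AA.
Read back as little-endian, the first byte is least significant, giving 0xAA290C3171C7.

0xAA290C3171C7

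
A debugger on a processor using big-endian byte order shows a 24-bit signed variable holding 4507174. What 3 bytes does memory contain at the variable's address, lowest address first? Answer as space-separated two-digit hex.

44 C6 26

4507174 in hexadecimal, padded to 24 bits, is 0x44C626.
Split into bytes (most-significant first): 44 C6 26.
Big-endian stores the most-significant byte at the lowest address.
So the memory order matches the most-significant-first order: 44 C6 26.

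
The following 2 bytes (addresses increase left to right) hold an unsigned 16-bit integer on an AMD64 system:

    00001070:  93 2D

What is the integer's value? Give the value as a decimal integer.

11667

In little-endian order the low byte comes first in memory.
Reassemble most-significant byte first: 2D 93 → 0x2D93.
0x2D93 = 11667.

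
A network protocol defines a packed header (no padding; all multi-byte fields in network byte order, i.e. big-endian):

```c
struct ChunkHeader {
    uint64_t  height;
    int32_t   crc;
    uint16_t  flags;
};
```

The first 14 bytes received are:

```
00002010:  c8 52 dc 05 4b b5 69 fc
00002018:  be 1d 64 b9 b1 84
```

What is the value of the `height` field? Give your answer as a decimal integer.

`height` is the first field, at byte offset 0, occupying 8 bytes.
Bytes at offsets 0..7: C8 52 DC 05 4B B5 69 FC.
Big-endian stores the most-significant byte at the lowest address.
The bytes are already most-significant first: 0xC852DC054BB569FC.
0xC852DC054BB569FC = 14434841670978988540.

14434841670978988540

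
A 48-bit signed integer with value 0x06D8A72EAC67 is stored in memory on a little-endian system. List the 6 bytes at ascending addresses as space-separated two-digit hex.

67 AC 2E A7 D8 06

Split into bytes (most-significant first): 06 D8 A7 2E AC 67.
Little-endian stores the least-significant byte at the lowest address.
So at ascending addresses the bytes are 67 AC 2E A7 D8 06.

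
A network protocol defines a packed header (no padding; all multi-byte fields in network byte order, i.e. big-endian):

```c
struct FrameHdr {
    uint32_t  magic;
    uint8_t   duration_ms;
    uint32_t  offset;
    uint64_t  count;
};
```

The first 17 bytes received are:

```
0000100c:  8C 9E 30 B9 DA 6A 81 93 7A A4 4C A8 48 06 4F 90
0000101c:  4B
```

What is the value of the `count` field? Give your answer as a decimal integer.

`count` follows `magic` (4 B), `duration_ms` (1 B), `offset` (4 B), so it starts at offset 4 + 1 + 4 = 9 and occupies 8 bytes.
Bytes at offsets 9..16: A4 4C A8 48 06 4F 90 4B.
Big-endian: lowest address holds the most-significant byte.
The bytes are already most-significant first: 0xA44CA848064F904B.
0xA44CA848064F904B = 11839022547747180619.

11839022547747180619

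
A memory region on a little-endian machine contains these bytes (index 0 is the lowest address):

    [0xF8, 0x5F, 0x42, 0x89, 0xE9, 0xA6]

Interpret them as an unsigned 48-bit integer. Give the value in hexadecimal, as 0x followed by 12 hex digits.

0xA6E989425FF8

Little-endian stores the least-significant byte at the lowest address.
Reassemble most-significant byte first: A6 E9 89 42 5F F8 → 0xA6E989425FF8.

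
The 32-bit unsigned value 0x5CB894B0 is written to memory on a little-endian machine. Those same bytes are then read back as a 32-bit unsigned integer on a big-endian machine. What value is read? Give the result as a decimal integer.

Stored little-endian, the bytes at ascending addresses are B0 94 B8 5C.
Read back as big-endian, the last byte is least significant, giving 0xB094B85C.
0xB094B85C = 2962536540.

2962536540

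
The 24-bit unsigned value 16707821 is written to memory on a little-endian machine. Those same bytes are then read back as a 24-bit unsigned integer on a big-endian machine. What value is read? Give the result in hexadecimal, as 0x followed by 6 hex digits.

0xEDF0FE

16707821 in 24-bit hexadecimal is 0xFEF0ED.
Stored little-endian, the bytes at ascending addresses are ED F0 FE.
Read back as big-endian, the last byte is least significant, giving 0xEDF0FE.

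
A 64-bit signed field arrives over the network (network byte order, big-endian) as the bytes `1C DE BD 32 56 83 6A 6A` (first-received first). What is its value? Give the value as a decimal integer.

Big-endian stores the most-significant byte at the lowest address.
The bytes are already most-significant first: 0x1CDEBD3256836A6A.
0x1CDEBD3256836A6A = 2080308101789215338.

2080308101789215338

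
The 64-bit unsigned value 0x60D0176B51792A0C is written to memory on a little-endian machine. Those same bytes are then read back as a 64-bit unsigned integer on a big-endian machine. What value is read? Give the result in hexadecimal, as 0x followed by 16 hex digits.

Stored little-endian, the bytes at ascending addresses are 0C 2A 79 51 6B 17 D0 60.
Read back as big-endian, the last byte is least significant, giving 0x0C2A79516B17D060.

0x0C2A79516B17D060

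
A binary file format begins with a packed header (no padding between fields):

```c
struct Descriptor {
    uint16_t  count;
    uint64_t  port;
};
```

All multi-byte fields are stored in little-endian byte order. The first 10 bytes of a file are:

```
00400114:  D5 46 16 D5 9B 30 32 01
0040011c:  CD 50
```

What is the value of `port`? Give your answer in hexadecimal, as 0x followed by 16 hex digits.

0x50CD0132309BD516

`port` follows `count` (2 bytes), so it starts at byte offset 2 and occupies 8 bytes.
Bytes at offsets 2..9: 16 D5 9B 30 32 01 CD 50.
In little-endian order the low byte comes first in memory.
Reassemble most-significant byte first: 50 CD 01 32 30 9B D5 16 → 0x50CD0132309BD516.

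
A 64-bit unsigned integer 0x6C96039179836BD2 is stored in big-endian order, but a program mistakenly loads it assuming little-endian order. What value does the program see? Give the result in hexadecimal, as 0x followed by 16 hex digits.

Stored big-endian, the bytes at ascending addresses are 6C 96 03 91 79 83 6B D2.
Read back as little-endian, the first byte is least significant, giving 0xD26B83799103966C.

0xD26B83799103966C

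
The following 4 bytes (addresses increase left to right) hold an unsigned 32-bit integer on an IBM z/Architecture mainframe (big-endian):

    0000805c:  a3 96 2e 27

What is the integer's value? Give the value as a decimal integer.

2744528423

Big-endian stores the most-significant byte at the lowest address.
The bytes are already most-significant first: 0xA3962E27.
0xA3962E27 = 2744528423.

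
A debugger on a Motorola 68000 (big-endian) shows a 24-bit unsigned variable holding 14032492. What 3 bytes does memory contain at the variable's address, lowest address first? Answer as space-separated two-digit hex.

14032492 in hexadecimal, padded to 24 bits, is 0xD61E6C.
Split into bytes (most-significant first): D6 1E 6C.
Big-endian stores the most-significant byte at the lowest address.
So the memory order matches the most-significant-first order: D6 1E 6C.

D6 1E 6C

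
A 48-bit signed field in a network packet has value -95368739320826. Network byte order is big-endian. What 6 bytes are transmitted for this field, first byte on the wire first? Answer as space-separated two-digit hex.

A9 43 3C 2B 8C 06

Two's complement of -95368739320826 in 48 bits: 95368739320826 = 0x56BCC3D473FA; invert → 0xA9433C2B8C05; add 1 → 0xA9433C2B8C06.
Split into bytes (most-significant first): A9 43 3C 2B 8C 06.
Big-endian stores the most-significant byte at the lowest address.
So the memory order matches the most-significant-first order: A9 43 3C 2B 8C 06.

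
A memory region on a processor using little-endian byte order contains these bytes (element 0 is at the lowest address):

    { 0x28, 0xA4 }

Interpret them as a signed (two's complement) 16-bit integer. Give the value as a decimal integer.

In little-endian order the low byte comes first in memory.
Reassemble most-significant byte first: A4 28 → 0xA428.
Top bit is set, so as a signed 16-bit value this is 0xA428 − 2^16 = -23512.

-23512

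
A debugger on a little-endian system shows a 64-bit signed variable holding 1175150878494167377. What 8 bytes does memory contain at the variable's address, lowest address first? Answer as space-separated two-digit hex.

51 11 22 6E 7F F9 4E 10

1175150878494167377 in hexadecimal, padded to 64 bits, is 0x104EF97F6E221151.
Split into bytes (most-significant first): 10 4E F9 7F 6E 22 11 51.
Little-endian stores the least-significant byte at the lowest address.
So at ascending addresses the bytes are 51 11 22 6E 7F F9 4E 10.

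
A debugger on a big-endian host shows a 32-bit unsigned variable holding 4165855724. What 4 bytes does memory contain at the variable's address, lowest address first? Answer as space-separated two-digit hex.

F8 4D E9 EC

4165855724 in hexadecimal, padded to 32 bits, is 0xF84DE9EC.
Split into bytes (most-significant first): F8 4D E9 EC.
Big-endian stores the most-significant byte at the lowest address.
So the memory order matches the most-significant-first order: F8 4D E9 EC.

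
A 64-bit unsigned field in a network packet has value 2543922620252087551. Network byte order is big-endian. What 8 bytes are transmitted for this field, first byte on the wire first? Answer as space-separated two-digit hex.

23 4D D4 25 14 34 E4 FF

2543922620252087551 in hexadecimal, padded to 64 bits, is 0x234DD4251434E4FF.
Split into bytes (most-significant first): 23 4D D4 25 14 34 E4 FF.
In big-endian order the high byte comes first in memory.
So the memory order matches the most-significant-first order: 23 4D D4 25 14 34 E4 FF.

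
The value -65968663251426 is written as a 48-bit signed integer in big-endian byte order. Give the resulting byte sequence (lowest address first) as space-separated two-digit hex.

Two's complement of -65968663251426 in 48 bits: 65968663251426 = 0x3BFF86BD49E2; invert → 0xC4007942B61D; add 1 → 0xC4007942B61E.
Split into bytes (most-significant first): C4 00 79 42 B6 1E.
Big-endian: lowest address holds the most-significant byte.
So the memory order matches the most-significant-first order: C4 00 79 42 B6 1E.

C4 00 79 42 B6 1E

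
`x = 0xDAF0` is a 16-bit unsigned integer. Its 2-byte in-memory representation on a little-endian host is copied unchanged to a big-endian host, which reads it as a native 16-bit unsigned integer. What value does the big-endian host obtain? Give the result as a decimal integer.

Stored little-endian, the bytes at ascending addresses are F0 DA.
Read back as big-endian, the last byte is least significant, giving 0xF0DA.
0xF0DA = 61658.

61658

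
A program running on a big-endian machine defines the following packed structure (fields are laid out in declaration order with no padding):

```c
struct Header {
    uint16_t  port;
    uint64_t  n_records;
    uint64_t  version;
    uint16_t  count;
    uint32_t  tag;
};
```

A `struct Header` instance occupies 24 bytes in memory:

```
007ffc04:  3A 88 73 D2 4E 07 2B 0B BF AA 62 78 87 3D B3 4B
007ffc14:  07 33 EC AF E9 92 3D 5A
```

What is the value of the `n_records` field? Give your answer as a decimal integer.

`n_records` follows `port` (2 bytes), so it starts at byte offset 2 and occupies 8 bytes.
Bytes at offsets 2..9: 73 D2 4E 07 2B 0B BF AA.
Big-endian: lowest address holds the most-significant byte.
The bytes are already most-significant first: 0x73D24E072B0BBFAA.
0x73D24E072B0BBFAA = 8345818852164878250.

8345818852164878250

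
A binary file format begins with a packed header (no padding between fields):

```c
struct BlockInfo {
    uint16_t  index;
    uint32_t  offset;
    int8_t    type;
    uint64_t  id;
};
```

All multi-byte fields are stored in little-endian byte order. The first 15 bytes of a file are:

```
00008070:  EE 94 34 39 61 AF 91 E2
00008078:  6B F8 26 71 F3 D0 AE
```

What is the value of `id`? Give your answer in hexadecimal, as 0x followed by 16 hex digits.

0xAED0F37126F86BE2

`id` follows `index` (2 B), `offset` (4 B), `type` (1 B), so it starts at offset 2 + 4 + 1 = 7 and occupies 8 bytes.
Bytes at offsets 7..14: E2 6B F8 26 71 F3 D0 AE.
Little-endian: lowest address holds the least-significant byte.
Reassemble most-significant byte first: AE D0 F3 71 26 F8 6B E2 → 0xAED0F37126F86BE2.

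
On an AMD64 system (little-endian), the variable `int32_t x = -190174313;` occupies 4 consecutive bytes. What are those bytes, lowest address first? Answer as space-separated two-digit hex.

97 2B AA F4

Two's complement of -190174313 in 32 bits: 190174313 = 0x0B55D469; invert → 0xF4AA2B96; add 1 → 0xF4AA2B97.
Split into bytes (most-significant first): F4 AA 2B 97.
Little-endian: lowest address holds the least-significant byte.
So at ascending addresses the bytes are 97 2B AA F4.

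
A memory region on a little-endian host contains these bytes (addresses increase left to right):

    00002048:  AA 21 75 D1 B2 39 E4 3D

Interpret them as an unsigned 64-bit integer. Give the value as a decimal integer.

In little-endian order the low byte comes first in memory.
Reassemble most-significant byte first: 3D E4 39 B2 D1 75 21 AA → 0x3DE439B2D17521AA.
0x3DE439B2D17521AA = 4459752971184710058.

4459752971184710058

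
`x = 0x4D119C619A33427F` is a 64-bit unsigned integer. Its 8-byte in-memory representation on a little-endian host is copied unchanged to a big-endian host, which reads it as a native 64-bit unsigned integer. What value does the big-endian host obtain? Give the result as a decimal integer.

Stored little-endian, the bytes at ascending addresses are 7F 42 33 9A 61 9C 11 4D.
Read back as big-endian, the last byte is least significant, giving 0x7F42339A619C114D.
0x7F42339A619C114D = 9169948529435349325.

9169948529435349325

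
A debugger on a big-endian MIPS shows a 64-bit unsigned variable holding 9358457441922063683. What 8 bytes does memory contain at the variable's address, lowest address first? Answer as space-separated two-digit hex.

9358457441922063683 in hexadecimal, padded to 64 bits, is 0x81DFEB75CF601D43.
Split into bytes (most-significant first): 81 DF EB 75 CF 60 1D 43.
In big-endian order the high byte comes first in memory.
So the memory order matches the most-significant-first order: 81 DF EB 75 CF 60 1D 43.

81 DF EB 75 CF 60 1D 43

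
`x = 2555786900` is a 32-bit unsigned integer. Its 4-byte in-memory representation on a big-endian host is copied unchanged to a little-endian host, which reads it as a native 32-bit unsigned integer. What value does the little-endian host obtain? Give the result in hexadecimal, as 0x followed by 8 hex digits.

2555786900 in 32-bit hexadecimal is 0x98563694.
Stored big-endian, the bytes at ascending addresses are 98 56 36 94.
Read back as little-endian, the first byte is least significant, giving 0x94365698.

0x94365698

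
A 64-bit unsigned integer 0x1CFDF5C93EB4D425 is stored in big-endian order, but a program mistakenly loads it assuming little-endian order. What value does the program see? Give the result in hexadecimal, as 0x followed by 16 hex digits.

0x25D4B43EC9F5FD1C

Stored big-endian, the bytes at ascending addresses are 1C FD F5 C9 3E B4 D4 25.
Read back as little-endian, the first byte is least significant, giving 0x25D4B43EC9F5FD1C.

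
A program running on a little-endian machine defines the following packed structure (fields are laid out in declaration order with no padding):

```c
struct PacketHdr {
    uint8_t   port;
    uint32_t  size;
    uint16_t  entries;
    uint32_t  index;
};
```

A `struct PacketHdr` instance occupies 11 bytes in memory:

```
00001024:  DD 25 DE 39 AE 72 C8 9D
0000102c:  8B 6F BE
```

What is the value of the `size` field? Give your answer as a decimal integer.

2923028005

`size` follows `port` (1 byte), so it starts at byte offset 1 and occupies 4 bytes.
Bytes at offsets 1..4: 25 DE 39 AE.
In little-endian order the low byte comes first in memory.
Reassemble most-significant byte first: AE 39 DE 25 → 0xAE39DE25.
0xAE39DE25 = 2923028005.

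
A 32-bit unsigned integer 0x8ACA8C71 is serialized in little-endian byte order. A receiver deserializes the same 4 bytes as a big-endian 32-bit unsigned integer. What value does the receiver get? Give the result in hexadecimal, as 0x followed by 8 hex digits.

0x718CCA8A

Stored little-endian, the bytes at ascending addresses are 71 8C CA 8A.
Read back as big-endian, the last byte is least significant, giving 0x718CCA8A.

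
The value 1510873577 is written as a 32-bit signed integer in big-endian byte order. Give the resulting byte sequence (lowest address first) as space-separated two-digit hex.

1510873577 in hexadecimal, padded to 32 bits, is 0x5A0E19E9.
Split into bytes (most-significant first): 5A 0E 19 E9.
Big-endian: lowest address holds the most-significant byte.
So the memory order matches the most-significant-first order: 5A 0E 19 E9.

5A 0E 19 E9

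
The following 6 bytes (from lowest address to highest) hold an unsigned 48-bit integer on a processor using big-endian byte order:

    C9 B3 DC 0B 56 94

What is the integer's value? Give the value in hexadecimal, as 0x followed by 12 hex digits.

In big-endian order the high byte comes first in memory.
The bytes are already most-significant first: 0xC9B3DC0B5694.

0xC9B3DC0B5694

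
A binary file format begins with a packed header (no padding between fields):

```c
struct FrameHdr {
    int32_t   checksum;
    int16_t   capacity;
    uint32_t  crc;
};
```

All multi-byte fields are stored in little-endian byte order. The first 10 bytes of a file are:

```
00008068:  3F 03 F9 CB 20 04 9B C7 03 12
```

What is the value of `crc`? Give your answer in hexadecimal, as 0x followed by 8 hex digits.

`crc` follows `checksum` (4 B), `capacity` (2 B), so it starts at offset 4 + 2 = 6 and occupies 4 bytes.
Bytes at offsets 6..9: 9B C7 03 12.
In little-endian order the low byte comes first in memory.
Reassemble most-significant byte first: 12 03 C7 9B → 0x1203C79B.

0x1203C79B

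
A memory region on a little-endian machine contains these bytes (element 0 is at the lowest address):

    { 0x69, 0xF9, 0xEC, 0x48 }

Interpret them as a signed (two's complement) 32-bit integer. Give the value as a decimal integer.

1223489897

In little-endian order the low byte comes first in memory.
Reassemble most-significant byte first: 48 EC F9 69 → 0x48ECF969.
0x48ECF969 = 1223489897.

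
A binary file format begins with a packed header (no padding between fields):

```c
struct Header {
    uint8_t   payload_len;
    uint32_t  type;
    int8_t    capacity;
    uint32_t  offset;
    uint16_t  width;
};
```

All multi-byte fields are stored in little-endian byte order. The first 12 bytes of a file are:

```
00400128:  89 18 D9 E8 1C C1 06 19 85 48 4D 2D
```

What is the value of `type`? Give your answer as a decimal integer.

`type` follows `payload_len` (1 byte), so it starts at byte offset 1 and occupies 4 bytes.
Bytes at offsets 1..4: 18 D9 E8 1C.
Little-endian stores the least-significant byte at the lowest address.
Reassemble most-significant byte first: 1C E8 D9 18 → 0x1CE8D918.
0x1CE8D918 = 485021976.

485021976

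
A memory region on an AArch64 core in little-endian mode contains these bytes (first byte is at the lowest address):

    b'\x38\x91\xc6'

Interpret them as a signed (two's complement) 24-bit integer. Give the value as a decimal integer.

In little-endian order the low byte comes first in memory.
Reassemble most-significant byte first: C6 91 38 → 0xC69138.
Top bit is set, so as a signed 24-bit value this is 0xC69138 − 2^24 = -3763912.

-3763912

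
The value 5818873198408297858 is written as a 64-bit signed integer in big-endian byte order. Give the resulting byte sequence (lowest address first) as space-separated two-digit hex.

50 C0 CA 58 20 2A ED 82

5818873198408297858 in hexadecimal, padded to 64 bits, is 0x50C0CA58202AED82.
Split into bytes (most-significant first): 50 C0 CA 58 20 2A ED 82.
Big-endian: lowest address holds the most-significant byte.
So the memory order matches the most-significant-first order: 50 C0 CA 58 20 2A ED 82.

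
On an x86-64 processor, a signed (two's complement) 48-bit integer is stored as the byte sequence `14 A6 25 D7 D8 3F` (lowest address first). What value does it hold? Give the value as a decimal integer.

70200555054612

Little-endian: lowest address holds the least-significant byte.
Reassemble most-significant byte first: 3F D8 D7 25 A6 14 → 0x3FD8D725A614.
0x3FD8D725A614 = 70200555054612.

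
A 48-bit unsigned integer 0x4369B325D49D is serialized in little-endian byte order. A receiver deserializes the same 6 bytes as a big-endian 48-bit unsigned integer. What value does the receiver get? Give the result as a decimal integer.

173534491142467

Stored little-endian, the bytes at ascending addresses are 9D D4 25 B3 69 43.
Read back as big-endian, the last byte is least significant, giving 0x9DD425B36943.
0x9DD425B36943 = 173534491142467.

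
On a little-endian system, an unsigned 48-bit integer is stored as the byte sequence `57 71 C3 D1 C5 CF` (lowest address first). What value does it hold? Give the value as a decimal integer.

228448534753623

Little-endian: lowest address holds the least-significant byte.
Reassemble most-significant byte first: CF C5 D1 C3 71 57 → 0xCFC5D1C37157.
0xCFC5D1C37157 = 228448534753623.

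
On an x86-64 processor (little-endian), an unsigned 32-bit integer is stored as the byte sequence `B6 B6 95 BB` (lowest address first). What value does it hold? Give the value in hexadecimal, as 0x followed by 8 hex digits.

In little-endian order the low byte comes first in memory.
Reassemble most-significant byte first: BB 95 B6 B6 → 0xBB95B6B6.

0xBB95B6B6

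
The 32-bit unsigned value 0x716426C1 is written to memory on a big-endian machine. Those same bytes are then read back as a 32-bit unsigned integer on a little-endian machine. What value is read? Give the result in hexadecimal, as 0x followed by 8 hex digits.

Stored big-endian, the bytes at ascending addresses are 71 64 26 C1.
Read back as little-endian, the first byte is least significant, giving 0xC1266471.

0xC1266471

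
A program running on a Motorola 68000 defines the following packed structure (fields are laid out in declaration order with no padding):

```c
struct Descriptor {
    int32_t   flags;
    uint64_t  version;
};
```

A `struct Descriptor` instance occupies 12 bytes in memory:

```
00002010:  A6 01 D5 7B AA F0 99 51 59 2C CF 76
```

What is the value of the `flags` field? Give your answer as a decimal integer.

`flags` is the first field, at byte offset 0, occupying 4 bytes.
Bytes at offsets 0..3: A6 01 D5 7B.
Big-endian stores the most-significant byte at the lowest address.
The bytes are already most-significant first: 0xA601D57B.
Top bit is set, so as a signed 32-bit value this is 0xA601D57B − 2^32 = -1509829253.

-1509829253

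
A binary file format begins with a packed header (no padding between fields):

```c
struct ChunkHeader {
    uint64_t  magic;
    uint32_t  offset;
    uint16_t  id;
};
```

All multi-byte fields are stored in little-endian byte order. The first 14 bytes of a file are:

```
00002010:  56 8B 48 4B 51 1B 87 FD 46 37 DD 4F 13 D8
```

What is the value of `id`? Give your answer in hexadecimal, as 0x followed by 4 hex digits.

0xD813

`id` follows `magic` (8 B), `offset` (4 B), so it starts at offset 8 + 4 = 12 and occupies 2 bytes.
Bytes at offsets 12..13: 13 D8.
Little-endian stores the least-significant byte at the lowest address.
Reassemble most-significant byte first: D8 13 → 0xD813.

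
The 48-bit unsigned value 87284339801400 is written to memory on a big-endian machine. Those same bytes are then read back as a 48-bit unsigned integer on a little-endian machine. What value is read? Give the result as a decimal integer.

62109815169615

87284339801400 in 48-bit hexadecimal is 0x4F6278117D38.
Stored big-endian, the bytes at ascending addresses are 4F 62 78 11 7D 38.
Read back as little-endian, the first byte is least significant, giving 0x387D1178624F.
0x387D1178624F = 62109815169615.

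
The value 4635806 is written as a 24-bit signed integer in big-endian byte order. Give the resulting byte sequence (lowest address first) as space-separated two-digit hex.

4635806 in hexadecimal, padded to 24 bits, is 0x46BC9E.
Split into bytes (most-significant first): 46 BC 9E.
In big-endian order the high byte comes first in memory.
So the memory order matches the most-significant-first order: 46 BC 9E.

46 BC 9E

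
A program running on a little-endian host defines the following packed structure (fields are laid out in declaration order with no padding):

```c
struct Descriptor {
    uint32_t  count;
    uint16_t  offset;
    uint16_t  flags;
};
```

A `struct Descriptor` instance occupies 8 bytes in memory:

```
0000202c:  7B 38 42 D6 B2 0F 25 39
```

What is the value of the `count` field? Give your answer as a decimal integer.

3594664059

`count` is the first field, at byte offset 0, occupying 4 bytes.
Bytes at offsets 0..3: 7B 38 42 D6.
In little-endian order the low byte comes first in memory.
Reassemble most-significant byte first: D6 42 38 7B → 0xD642387B.
0xD642387B = 3594664059.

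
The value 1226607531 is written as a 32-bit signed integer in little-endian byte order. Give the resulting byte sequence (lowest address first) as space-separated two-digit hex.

1226607531 in hexadecimal, padded to 32 bits, is 0x491C8BAB.
Split into bytes (most-significant first): 49 1C 8B AB.
Little-endian stores the least-significant byte at the lowest address.
So at ascending addresses the bytes are AB 8B 1C 49.

AB 8B 1C 49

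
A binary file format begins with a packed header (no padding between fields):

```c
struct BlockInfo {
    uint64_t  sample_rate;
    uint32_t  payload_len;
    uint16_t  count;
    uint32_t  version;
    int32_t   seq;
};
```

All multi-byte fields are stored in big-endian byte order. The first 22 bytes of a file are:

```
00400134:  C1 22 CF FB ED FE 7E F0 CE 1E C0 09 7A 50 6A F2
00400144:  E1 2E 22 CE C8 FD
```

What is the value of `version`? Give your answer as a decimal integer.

1794302254

`version` follows `sample_rate` (8 B), `payload_len` (4 B), `count` (2 B), so it starts at offset 8 + 4 + 2 = 14 and occupies 4 bytes.
Bytes at offsets 14..17: 6A F2 E1 2E.
Big-endian stores the most-significant byte at the lowest address.
The bytes are already most-significant first: 0x6AF2E12E.
0x6AF2E12E = 1794302254.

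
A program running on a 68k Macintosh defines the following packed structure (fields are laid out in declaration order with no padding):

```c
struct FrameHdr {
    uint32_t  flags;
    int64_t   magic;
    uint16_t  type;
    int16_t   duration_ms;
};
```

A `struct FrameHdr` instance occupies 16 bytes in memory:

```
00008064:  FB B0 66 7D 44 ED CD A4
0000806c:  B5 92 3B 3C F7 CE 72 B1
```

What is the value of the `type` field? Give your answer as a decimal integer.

`type` follows `flags` (4 B), `magic` (8 B), so it starts at offset 4 + 8 = 12 and occupies 2 bytes.
Bytes at offsets 12..13: F7 CE.
Big-endian: lowest address holds the most-significant byte.
The bytes are already most-significant first: 0xF7CE.
0xF7CE = 63438.

63438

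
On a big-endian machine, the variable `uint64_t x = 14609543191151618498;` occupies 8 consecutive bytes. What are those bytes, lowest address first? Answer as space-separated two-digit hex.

14609543191151618498 in hexadecimal, padded to 64 bits, is 0xCABF8620AF51A9C2.
Split into bytes (most-significant first): CA BF 86 20 AF 51 A9 C2.
In big-endian order the high byte comes first in memory.
So the memory order matches the most-significant-first order: CA BF 86 20 AF 51 A9 C2.

CA BF 86 20 AF 51 A9 C2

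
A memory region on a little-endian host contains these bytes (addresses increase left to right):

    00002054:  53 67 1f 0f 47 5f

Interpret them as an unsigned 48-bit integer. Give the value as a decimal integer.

Little-endian stores the least-significant byte at the lowest address.
Reassemble most-significant byte first: 5F 47 0F 1F 67 53 → 0x5F470F1F6753.
0x5F470F1F6753 = 104758801033043.

104758801033043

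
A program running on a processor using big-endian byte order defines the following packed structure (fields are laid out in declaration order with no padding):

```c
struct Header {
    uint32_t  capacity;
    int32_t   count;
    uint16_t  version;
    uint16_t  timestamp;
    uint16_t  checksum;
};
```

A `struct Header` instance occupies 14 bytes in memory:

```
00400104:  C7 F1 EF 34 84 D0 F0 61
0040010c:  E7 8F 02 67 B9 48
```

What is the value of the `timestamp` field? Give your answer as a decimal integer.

`timestamp` follows `capacity` (4 B), `count` (4 B), `version` (2 B), so it starts at offset 4 + 4 + 2 = 10 and occupies 2 bytes.
Bytes at offsets 10..11: 02 67.
In big-endian order the high byte comes first in memory.
The bytes are already most-significant first: 0x0267.
0x0267 = 615.

615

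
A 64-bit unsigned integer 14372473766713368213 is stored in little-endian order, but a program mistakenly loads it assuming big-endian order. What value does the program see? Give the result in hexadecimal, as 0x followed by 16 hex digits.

0x951E9200BE4875C7

14372473766713368213 in 64-bit hexadecimal is 0xC77548BE00921E95.
Stored little-endian, the bytes at ascending addresses are 95 1E 92 00 BE 48 75 C7.
Read back as big-endian, the last byte is least significant, giving 0x951E9200BE4875C7.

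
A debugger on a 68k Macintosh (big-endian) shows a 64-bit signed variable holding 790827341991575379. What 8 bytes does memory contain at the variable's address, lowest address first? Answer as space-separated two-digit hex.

790827341991575379 in hexadecimal, padded to 64 bits, is 0x0AF995470E12FF53.
Split into bytes (most-significant first): 0A F9 95 47 0E 12 FF 53.
Big-endian stores the most-significant byte at the lowest address.
So the memory order matches the most-significant-first order: 0A F9 95 47 0E 12 FF 53.

0A F9 95 47 0E 12 FF 53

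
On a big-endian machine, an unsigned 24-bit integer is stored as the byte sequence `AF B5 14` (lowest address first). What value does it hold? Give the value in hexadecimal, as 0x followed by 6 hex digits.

In big-endian order the high byte comes first in memory.
The bytes are already most-significant first: 0xAFB514.

0xAFB514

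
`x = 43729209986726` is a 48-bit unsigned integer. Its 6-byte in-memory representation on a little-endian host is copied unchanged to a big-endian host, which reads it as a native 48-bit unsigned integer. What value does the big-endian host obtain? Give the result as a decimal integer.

182579185632551

43729209986726 in 48-bit hexadecimal is 0x27C580070EA6.
Stored little-endian, the bytes at ascending addresses are A6 0E 07 80 C5 27.
Read back as big-endian, the last byte is least significant, giving 0xA60E0780C527.
0xA60E0780C527 = 182579185632551.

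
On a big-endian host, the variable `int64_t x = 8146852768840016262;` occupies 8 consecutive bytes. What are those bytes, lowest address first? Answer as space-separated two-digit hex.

71 0F 6F 6D EC 1D E1 86

8146852768840016262 in hexadecimal, padded to 64 bits, is 0x710F6F6DEC1DE186.
Split into bytes (most-significant first): 71 0F 6F 6D EC 1D E1 86.
Big-endian stores the most-significant byte at the lowest address.
So the memory order matches the most-significant-first order: 71 0F 6F 6D EC 1D E1 86.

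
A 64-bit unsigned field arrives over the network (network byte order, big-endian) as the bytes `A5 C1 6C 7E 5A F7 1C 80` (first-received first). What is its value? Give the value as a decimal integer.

Big-endian: lowest address holds the most-significant byte.
The bytes are already most-significant first: 0xA5C16C7E5AF71C80.
0xA5C16C7E5AF71C80 = 11943946976711089280.

11943946976711089280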